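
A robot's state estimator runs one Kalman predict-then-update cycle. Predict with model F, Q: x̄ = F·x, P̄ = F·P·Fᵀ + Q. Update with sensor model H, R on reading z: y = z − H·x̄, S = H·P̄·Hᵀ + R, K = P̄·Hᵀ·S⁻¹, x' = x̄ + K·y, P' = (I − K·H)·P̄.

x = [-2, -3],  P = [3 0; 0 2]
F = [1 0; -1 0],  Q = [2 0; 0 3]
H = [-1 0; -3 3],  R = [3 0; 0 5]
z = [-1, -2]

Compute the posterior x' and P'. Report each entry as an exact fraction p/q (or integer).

x̄ = F·x = [-2, 2]
P̄ = F·P·Fᵀ + Q = [5 -3; -3 6]
y = z − H·x̄ = [-3, -14]
S = H·P̄·Hᵀ + R = [8 24; 24 158]
K = P̄·Hᵀ·S⁻¹ = [-107/344 -9/86; -87/344 9/43]
x' = x̄ + K·y = [137/344, -59/344]
P' = (I − K·H)·P̄ = [321/344 261/344; 261/344 381/344]

x' = [137/344, -59/344]
P' = [321/344 261/344; 261/344 381/344]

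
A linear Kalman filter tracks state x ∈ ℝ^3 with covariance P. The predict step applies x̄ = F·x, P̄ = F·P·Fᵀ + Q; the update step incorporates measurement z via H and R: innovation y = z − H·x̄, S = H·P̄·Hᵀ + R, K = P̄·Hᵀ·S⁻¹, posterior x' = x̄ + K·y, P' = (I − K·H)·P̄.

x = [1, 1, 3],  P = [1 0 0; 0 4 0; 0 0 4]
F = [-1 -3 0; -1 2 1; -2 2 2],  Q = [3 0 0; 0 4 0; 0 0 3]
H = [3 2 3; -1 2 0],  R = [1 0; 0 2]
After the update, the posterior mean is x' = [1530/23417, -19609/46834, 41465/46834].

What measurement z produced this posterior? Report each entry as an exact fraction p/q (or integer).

z = [2, -1]

x̄ = F·x = [-4, 4, 6]
P̄ = F·P·Fᵀ + Q = [40 -23 -22; -23 25 26; -22 26 39]
S = H·P̄·Hᵀ + R = [452 110; 110 234]
K = P̄·Hᵀ·S⁻¹ = [2833/23417 -9938/23417; 1444/23417 13253/46834; 7981/46834 11059/46834]
x' − x̄ = [95198/23417, -206945/46834, -239539/46834] = K·y
y = (KᵀK)⁻¹·Kᵀ·(x' − x̄) = [-12, -13]
z = y + H·x̄ = [-12, -13] + [14, 12] = [2, -1]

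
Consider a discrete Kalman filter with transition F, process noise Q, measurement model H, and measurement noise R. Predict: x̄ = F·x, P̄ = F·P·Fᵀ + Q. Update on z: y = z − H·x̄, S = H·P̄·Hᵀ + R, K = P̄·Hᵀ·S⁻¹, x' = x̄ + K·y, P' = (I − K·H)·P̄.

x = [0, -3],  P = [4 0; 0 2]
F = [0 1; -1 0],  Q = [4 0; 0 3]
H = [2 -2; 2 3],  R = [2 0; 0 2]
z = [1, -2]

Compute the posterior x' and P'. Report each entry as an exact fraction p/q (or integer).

x' = [-167/747, -1274/2241]
P' = [62/249 -28/747; -28/747 350/2241]

x̄ = F·x = [-3, 0]
P̄ = F·P·Fᵀ + Q = [6 0; 0 7]
y = z − H·x̄ = [7, 4]
S = H·P̄·Hᵀ + R = [54 -18; -18 89]
K = P̄·Hᵀ·S⁻¹ = [214/747 16/83; -434/2241 49/249]
x' = x̄ + K·y = [-167/747, -1274/2241]
P' = (I − K·H)·P̄ = [62/249 -28/747; -28/747 350/2241]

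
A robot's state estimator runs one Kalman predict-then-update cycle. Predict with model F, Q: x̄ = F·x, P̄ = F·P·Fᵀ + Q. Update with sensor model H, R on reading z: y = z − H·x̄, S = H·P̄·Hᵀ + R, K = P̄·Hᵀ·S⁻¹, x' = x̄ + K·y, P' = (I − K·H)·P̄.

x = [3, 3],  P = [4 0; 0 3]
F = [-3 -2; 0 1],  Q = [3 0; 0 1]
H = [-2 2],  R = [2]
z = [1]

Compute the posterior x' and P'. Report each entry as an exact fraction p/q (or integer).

x̄ = F·x = [-15, 3]
P̄ = F·P·Fᵀ + Q = [51 -6; -6 4]
y = z − H·x̄ = [-35]
S = H·P̄·Hᵀ + R = [270]
K = P̄·Hᵀ·S⁻¹ = [-19/45; 2/27]
x' = x̄ + K·y = [-2/9, 11/27]
P' = (I − K·H)·P̄ = [43/15 22/9; 22/9 68/27]

x' = [-2/9, 11/27]
P' = [43/15 22/9; 22/9 68/27]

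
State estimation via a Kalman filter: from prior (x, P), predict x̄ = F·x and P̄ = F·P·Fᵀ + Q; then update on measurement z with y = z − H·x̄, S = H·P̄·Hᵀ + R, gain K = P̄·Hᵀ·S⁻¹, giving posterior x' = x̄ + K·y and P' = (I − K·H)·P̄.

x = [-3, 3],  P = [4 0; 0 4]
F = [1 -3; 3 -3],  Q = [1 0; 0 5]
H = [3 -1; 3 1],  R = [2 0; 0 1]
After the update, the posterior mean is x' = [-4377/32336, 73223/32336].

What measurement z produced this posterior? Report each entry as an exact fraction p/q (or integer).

x̄ = F·x = [-12, -18]
P̄ = F·P·Fᵀ + Q = [41 48; 48 77]
S = H·P̄·Hᵀ + R = [160 292; 292 735]
K = P̄·Hᵀ·S⁻¹ = [5193/32336 1365/8084; -15287/32336 3949/8084]
x' − x̄ = [383655/32336, 655271/32336] = K·y
y = (KᵀK)⁻¹·Kᵀ·(x' − x̄) = [15, 56]
z = y + H·x̄ = [15, 56] + [-18, -54] = [-3, 2]

z = [-3, 2]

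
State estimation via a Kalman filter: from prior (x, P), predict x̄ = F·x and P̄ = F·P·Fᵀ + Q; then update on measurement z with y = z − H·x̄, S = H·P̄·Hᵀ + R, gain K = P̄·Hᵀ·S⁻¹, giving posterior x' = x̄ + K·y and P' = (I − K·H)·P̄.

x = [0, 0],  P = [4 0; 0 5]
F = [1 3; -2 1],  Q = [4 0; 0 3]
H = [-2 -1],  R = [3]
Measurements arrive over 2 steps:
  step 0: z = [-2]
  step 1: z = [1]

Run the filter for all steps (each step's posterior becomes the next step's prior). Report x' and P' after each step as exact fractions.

step 0: x̄ = F·x = [0, 0]
step 0: P̄ = F·P·Fᵀ + Q = [53 7; 7 24]
step 0: y = z − H·x̄ = [-2]
step 0: S = H·P̄·Hᵀ + R = [267]
step 0: K = P̄·Hᵀ·S⁻¹ = [-113/267; -38/267]
step 0: x' = x̄ + K·y = [226/267, 76/267]
step 0: P' = (I − K·H)·P̄ = [1382/267 -2425/267; -2425/267 4964/267]
step 1: x̄ = F·x = [454/267, -376/267]
step 1: P̄ = F·P·Fᵀ + Q = [32576/267 24253/267; 24253/267 20993/267]
step 1: y = z − H·x̄ = [799/267]
step 1: S = H·P̄·Hᵀ + R = [249110/267]
step 1: K = P̄·Hᵀ·S⁻¹ = [-17881/49822; -69499/249110]
step 1: x' = x̄ + K·y = [31207/49822, -558783/249110]
step 1: P' = (I − K·H)·P̄ = [91201/49822 -128759/49822; -128759/49822 1496087/249110]

step 0: x' = [226/267, 76/267], P' = [1382/267 -2425/267; -2425/267 4964/267]
step 1: x' = [31207/49822, -558783/249110], P' = [91201/49822 -128759/49822; -128759/49822 1496087/249110]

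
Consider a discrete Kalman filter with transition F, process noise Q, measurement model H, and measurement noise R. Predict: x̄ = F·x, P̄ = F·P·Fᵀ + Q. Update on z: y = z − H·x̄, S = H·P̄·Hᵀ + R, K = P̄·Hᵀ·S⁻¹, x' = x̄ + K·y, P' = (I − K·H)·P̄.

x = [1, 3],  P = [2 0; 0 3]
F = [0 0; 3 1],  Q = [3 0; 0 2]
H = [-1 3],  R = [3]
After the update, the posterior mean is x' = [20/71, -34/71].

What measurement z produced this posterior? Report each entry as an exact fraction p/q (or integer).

z = [-2]

x̄ = F·x = [0, 6]
P̄ = F·P·Fᵀ + Q = [3 0; 0 23]
S = H·P̄·Hᵀ + R = [213]
K = P̄·Hᵀ·S⁻¹ = [-1/71; 23/71]
x' − x̄ = [20/71, -460/71] = K·y
y = (KᵀK)⁻¹·Kᵀ·(x' − x̄) = [-20]
z = y + H·x̄ = [-20] + [18] = [-2]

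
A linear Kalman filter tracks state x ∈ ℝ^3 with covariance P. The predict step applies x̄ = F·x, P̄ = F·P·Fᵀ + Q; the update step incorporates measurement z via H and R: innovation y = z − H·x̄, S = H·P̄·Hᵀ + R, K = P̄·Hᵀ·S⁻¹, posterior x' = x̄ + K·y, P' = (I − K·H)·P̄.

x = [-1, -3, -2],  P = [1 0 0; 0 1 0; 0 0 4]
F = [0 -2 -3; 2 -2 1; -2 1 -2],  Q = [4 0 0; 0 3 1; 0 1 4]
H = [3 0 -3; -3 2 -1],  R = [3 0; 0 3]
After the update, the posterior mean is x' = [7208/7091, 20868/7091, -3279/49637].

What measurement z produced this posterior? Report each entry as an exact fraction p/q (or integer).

x̄ = F·x = [12, 2, 3]
P̄ = F·P·Fᵀ + Q = [44 -8 22; -8 15 -13; 22 -13 25]
S = H·P̄·Hᵀ + R = [228 -159; -159 764]
K = P̄·Hᵀ·S⁻¹ = [1114/7091 -1346/7091; 1053/7091 841/7091; -8493/49637 -9369/49637]
x' − x̄ = [-77884/7091, 6686/7091, -152190/49637] = K·y
y = (KᵀK)⁻¹·Kᵀ·(x' − x̄) = [-24, 38]
z = y + H·x̄ = [-24, 38] + [27, -35] = [3, 3]

z = [3, 3]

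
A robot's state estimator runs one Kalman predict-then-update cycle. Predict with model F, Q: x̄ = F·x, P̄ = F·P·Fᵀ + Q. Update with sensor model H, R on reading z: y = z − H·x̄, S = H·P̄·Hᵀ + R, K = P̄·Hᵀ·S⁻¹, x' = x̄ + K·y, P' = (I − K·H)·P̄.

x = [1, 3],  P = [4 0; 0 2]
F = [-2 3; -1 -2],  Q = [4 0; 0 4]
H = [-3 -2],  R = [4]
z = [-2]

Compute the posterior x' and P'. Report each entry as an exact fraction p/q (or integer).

x̄ = F·x = [7, -7]
P̄ = F·P·Fᵀ + Q = [38 -4; -4 16]
y = z − H·x̄ = [5]
S = H·P̄·Hᵀ + R = [362]
K = P̄·Hᵀ·S⁻¹ = [-53/181; -10/181]
x' = x̄ + K·y = [1002/181, -1317/181]
P' = (I − K·H)·P̄ = [1260/181 -1784/181; -1784/181 2696/181]

x' = [1002/181, -1317/181]
P' = [1260/181 -1784/181; -1784/181 2696/181]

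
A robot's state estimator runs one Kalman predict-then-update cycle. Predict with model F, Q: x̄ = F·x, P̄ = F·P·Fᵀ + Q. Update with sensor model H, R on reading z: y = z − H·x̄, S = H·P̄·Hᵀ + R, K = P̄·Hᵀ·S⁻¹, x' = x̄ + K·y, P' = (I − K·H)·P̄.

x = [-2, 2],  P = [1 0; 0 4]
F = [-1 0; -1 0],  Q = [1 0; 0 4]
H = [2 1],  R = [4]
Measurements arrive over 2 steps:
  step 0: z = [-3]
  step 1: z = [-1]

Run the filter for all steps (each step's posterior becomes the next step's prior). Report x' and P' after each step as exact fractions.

step 0: x' = [-1/7, -1], P' = [17/21 -2/3; -2/3 8/3]
step 1: x' = [-5/27, -1/3], P' = [107/135 -2/3; -2/3 8/3]

step 0: x̄ = F·x = [2, 2]
step 0: P̄ = F·P·Fᵀ + Q = [2 1; 1 5]
step 0: y = z − H·x̄ = [-9]
step 0: S = H·P̄·Hᵀ + R = [21]
step 0: K = P̄·Hᵀ·S⁻¹ = [5/21; 1/3]
step 0: x' = x̄ + K·y = [-1/7, -1]
step 0: P' = (I − K·H)·P̄ = [17/21 -2/3; -2/3 8/3]
step 1: x̄ = F·x = [1/7, 1/7]
step 1: P̄ = F·P·Fᵀ + Q = [38/21 17/21; 17/21 101/21]
step 1: y = z − H·x̄ = [-10/7]
step 1: S = H·P̄·Hᵀ + R = [135/7]
step 1: K = P̄·Hᵀ·S⁻¹ = [31/135; 1/3]
step 1: x' = x̄ + K·y = [-5/27, -1/3]
step 1: P' = (I − K·H)·P̄ = [107/135 -2/3; -2/3 8/3]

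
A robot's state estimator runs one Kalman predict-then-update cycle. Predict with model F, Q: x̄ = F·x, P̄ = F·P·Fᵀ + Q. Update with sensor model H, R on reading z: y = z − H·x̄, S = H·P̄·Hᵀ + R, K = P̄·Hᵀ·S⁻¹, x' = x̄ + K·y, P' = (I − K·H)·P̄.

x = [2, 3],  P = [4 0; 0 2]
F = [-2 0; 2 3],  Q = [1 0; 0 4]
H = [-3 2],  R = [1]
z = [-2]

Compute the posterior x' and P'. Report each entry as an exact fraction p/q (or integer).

x' = [8/3, 757/249]
P' = [19/6 14/3; 14/3 1774/249]

x̄ = F·x = [-4, 13]
P̄ = F·P·Fᵀ + Q = [17 -16; -16 38]
y = z − H·x̄ = [-40]
S = H·P̄·Hᵀ + R = [498]
K = P̄·Hᵀ·S⁻¹ = [-1/6; 62/249]
x' = x̄ + K·y = [8/3, 757/249]
P' = (I − K·H)·P̄ = [19/6 14/3; 14/3 1774/249]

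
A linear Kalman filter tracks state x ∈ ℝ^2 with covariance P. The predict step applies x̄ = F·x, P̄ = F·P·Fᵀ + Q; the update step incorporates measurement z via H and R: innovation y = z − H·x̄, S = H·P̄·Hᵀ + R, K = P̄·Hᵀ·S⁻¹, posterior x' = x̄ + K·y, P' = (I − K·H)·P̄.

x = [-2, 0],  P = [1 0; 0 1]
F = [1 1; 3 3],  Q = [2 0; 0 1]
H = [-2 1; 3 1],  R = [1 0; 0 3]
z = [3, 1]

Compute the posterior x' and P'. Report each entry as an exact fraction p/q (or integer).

x' = [-450/1127, 88/49]
P' = [172/1127 6/49; 6/49 39/49]

x̄ = F·x = [-2, -6]
P̄ = F·P·Fᵀ + Q = [4 6; 6 19]
y = z − H·x̄ = [5, 13]
S = H·P̄·Hᵀ + R = [12 1; 1 94]
K = P̄·Hᵀ·S⁻¹ = [-206/1127 218/1127; 27/49 19/49]
x' = x̄ + K·y = [-450/1127, 88/49]
P' = (I − K·H)·P̄ = [172/1127 6/49; 6/49 39/49]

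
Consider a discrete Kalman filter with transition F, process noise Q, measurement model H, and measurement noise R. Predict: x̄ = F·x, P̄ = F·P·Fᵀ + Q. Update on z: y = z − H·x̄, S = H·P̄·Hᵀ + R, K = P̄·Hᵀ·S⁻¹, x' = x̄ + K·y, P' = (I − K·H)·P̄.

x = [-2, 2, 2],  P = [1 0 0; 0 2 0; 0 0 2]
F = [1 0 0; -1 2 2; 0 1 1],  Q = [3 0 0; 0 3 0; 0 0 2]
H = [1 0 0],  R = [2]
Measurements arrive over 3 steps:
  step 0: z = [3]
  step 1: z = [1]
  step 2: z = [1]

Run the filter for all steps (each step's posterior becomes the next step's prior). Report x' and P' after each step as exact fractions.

step 0: x' = [4/3, 55/6, 4], P' = [4/3 -1/3 0; -1/3 119/6 8; 0 8 6]
step 1: x' = [21/19, 477/19, 501/38], P' = [26/19 -12/19 -2/19; -12/19 3275/19 1594/19; -2/19 1594/19 1665/38]
step 2: x' = [125/121, 9138/121, 9269/242], P' = [166/121 -108/121 -28/121; -108/121 186575/121 92971/121; -28/121 92971/121 93385/242]

step 0: x̄ = F·x = [-2, 10, 4]
step 0: P̄ = F·P·Fᵀ + Q = [4 -1 0; -1 20 8; 0 8 6]
step 0: y = z − H·x̄ = [5]
step 0: S = H·P̄·Hᵀ + R = [6]
step 0: K = P̄·Hᵀ·S⁻¹ = [2/3; -1/6; 0]
step 0: x' = x̄ + K·y = [4/3, 55/6, 4]
step 0: P' = (I − K·H)·P̄ = [4/3 -1/3 0; -1/3 119/6 8; 0 8 6]
step 1: x̄ = F·x = [4/3, 25, 79/6]
step 1: P̄ = F·P·Fᵀ + Q = [13/3 -2 -1/3; -2 173 84; -1/3 84 263/6]
step 1: y = z − H·x̄ = [-1/3]
step 1: S = H·P̄·Hᵀ + R = [19/3]
step 1: K = P̄·Hᵀ·S⁻¹ = [13/19; -6/19; -1/19]
step 1: x' = x̄ + K·y = [21/19, 477/19, 501/38]
step 1: P' = (I − K·H)·P̄ = [26/19 -12/19 -2/19; -12/19 3275/19 1594/19; -2/19 1594/19 1665/38]
step 2: x̄ = F·x = [21/19, 1434/19, 1455/38]
step 2: P̄ = F·P·Fᵀ + Q = [83/19 -54/19 -14/19; -54/19 29321/19 14605/19; -14/19 14605/19 14667/38]
step 2: y = z − H·x̄ = [-2/19]
step 2: S = H·P̄·Hᵀ + R = [121/19]
step 2: K = P̄·Hᵀ·S⁻¹ = [83/121; -54/121; -14/121]
step 2: x' = x̄ + K·y = [125/121, 9138/121, 9269/242]
step 2: P' = (I − K·H)·P̄ = [166/121 -108/121 -28/121; -108/121 186575/121 92971/121; -28/121 92971/121 93385/242]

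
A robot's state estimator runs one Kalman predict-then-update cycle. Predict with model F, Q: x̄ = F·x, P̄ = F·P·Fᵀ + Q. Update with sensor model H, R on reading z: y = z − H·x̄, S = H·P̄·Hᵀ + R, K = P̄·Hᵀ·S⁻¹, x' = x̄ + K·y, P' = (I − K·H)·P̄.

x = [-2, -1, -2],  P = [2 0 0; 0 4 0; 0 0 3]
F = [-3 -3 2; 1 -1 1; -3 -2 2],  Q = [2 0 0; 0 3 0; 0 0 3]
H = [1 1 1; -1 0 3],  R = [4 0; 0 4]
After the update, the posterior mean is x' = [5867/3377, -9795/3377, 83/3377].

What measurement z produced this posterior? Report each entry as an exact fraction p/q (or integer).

x̄ = F·x = [5, -3, 4]
P̄ = F·P·Fᵀ + Q = [68 12 54; 12 12 8; 54 8 49]
S = H·P̄·Hᵀ + R = [281 199; 199 189]
K = P̄·Hᵀ·S⁻¹ = [1655/3377 -63/3377; 915/3377 -749/3377; 618/3377 1011/3377]
x' − x̄ = [-11018/3377, 336/3377, -13425/3377] = K·y
y = (KᵀK)⁻¹·Kᵀ·(x' − x̄) = [-7, -9]
z = y + H·x̄ = [-7, -9] + [6, 7] = [-1, -2]

z = [-1, -2]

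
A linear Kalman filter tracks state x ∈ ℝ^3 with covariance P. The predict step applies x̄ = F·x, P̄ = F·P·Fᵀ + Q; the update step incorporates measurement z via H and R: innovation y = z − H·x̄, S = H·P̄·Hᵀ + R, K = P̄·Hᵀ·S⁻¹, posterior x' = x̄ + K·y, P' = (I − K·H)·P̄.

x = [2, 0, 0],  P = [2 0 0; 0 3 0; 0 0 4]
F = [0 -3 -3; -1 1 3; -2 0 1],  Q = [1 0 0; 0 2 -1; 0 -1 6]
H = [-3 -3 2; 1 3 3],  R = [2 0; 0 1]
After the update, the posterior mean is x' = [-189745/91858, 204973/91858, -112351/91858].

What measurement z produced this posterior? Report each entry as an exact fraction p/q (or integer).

x̄ = F·x = [0, -2, -4]
P̄ = F·P·Fᵀ + Q = [64 -45 -12; -45 43 15; -12 15 18]
S = H·P̄·Hᵀ + R = [191 108; 108 542]
K = P̄·Hᵀ·S⁻¹ = [-16173/45929 -11689/91858; 2790/45929 20751/91858; 2619/45929 13701/91858]
x' − x̄ = [-189745/91858, 388689/91858, 255081/91858] = K·y
y = (KᵀK)⁻¹·Kᵀ·(x' − x̄) = [-1, 19]
z = y + H·x̄ = [-1, 19] + [-2, -18] = [-3, 1]

z = [-3, 1]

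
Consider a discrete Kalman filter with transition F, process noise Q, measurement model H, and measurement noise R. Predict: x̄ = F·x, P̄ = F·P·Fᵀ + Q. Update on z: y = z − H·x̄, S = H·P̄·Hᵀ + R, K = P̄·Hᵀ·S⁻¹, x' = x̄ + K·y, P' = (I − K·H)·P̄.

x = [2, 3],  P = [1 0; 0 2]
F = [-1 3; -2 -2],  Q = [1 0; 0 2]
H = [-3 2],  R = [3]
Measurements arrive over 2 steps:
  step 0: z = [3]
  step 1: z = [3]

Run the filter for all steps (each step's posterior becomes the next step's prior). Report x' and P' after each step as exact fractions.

step 0: x̄ = F·x = [7, -10]
step 0: P̄ = F·P·Fᵀ + Q = [20 -10; -10 14]
step 0: y = z − H·x̄ = [44]
step 0: S = H·P̄·Hᵀ + R = [359]
step 0: K = P̄·Hᵀ·S⁻¹ = [-80/359; 58/359]
step 0: x' = x̄ + K·y = [-1007/359, -1038/359]
step 0: P' = (I − K·H)·P̄ = [780/359 1050/359; 1050/359 1662/359]
step 1: x̄ = F·x = [-2107/359, 4090/359]
step 1: P̄ = F·P·Fᵀ + Q = [9797/359 -12612/359; -12612/359 18886/359]
step 1: y = z − H·x̄ = [-13424/359]
step 1: S = H·P̄·Hᵀ + R = [316138/359]
step 1: K = P̄·Hᵀ·S⁻¹ = [-54615/316138; 37804/158069]
step 1: x' = x̄ + K·y = [93383/158069, 387246/158069]
step 1: P' = (I − K·H)·P̄ = [318679/316138 198048/158069; 198048/158069 353778/158069]

step 0: x' = [-1007/359, -1038/359], P' = [780/359 1050/359; 1050/359 1662/359]
step 1: x' = [93383/158069, 387246/158069], P' = [318679/316138 198048/158069; 198048/158069 353778/158069]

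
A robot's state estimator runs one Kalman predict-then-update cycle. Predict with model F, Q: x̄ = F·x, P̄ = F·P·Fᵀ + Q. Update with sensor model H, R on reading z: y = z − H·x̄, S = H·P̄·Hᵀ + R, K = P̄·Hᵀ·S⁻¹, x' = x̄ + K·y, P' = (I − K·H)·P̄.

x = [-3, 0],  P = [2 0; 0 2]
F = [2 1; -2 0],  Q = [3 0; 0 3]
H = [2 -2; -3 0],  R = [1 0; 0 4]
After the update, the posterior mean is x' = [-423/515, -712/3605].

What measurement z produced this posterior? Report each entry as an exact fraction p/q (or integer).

z = [-1, 3]

x̄ = F·x = [-6, 6]
P̄ = F·P·Fᵀ + Q = [13 -8; -8 11]
S = H·P̄·Hᵀ + R = [161 -126; -126 121]
K = P̄·Hᵀ·S⁻¹ = [24/515 -141/515; -1574/3605 -132/515]
x' − x̄ = [2667/515, -22342/3605] = K·y
y = (KᵀK)⁻¹·Kᵀ·(x' − x̄) = [23, -15]
z = y + H·x̄ = [23, -15] + [-24, 18] = [-1, 3]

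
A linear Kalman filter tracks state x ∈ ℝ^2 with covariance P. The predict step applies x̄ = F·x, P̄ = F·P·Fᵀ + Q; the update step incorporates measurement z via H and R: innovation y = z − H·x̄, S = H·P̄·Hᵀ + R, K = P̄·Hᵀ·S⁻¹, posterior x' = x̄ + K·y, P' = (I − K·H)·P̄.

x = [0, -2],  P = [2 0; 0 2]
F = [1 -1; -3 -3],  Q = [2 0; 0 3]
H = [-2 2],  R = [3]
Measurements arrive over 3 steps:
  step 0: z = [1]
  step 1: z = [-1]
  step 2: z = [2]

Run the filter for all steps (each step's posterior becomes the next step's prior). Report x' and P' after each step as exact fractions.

step 0: x' = [150/61, 184/61], P' = [318/61 312/61; 312/61 351/61]
step 1: x' = [-30566/47339, -57048/47339], P' = [129297/47339 129093/47339; 129093/47339 164256/47339]
step 2: x' = [11732222/20253853, 32553138/20253853], P' = [55585851/20253853 55510347/20253853; 55510347/20253853 70518720/20253853]

step 0: x̄ = F·x = [2, 6]
step 0: P̄ = F·P·Fᵀ + Q = [6 0; 0 39]
step 0: y = z − H·x̄ = [-7]
step 0: S = H·P̄·Hᵀ + R = [183]
step 0: K = P̄·Hᵀ·S⁻¹ = [-4/61; 26/61]
step 0: x' = x̄ + K·y = [150/61, 184/61]
step 0: P' = (I − K·H)·P̄ = [318/61 312/61; 312/61 351/61]
step 1: x̄ = F·x = [-34/61, -1002/61]
step 1: P̄ = F·P·Fᵀ + Q = [167/61 99/61; 99/61 11820/61]
step 1: y = z − H·x̄ = [1875/61]
step 1: S = H·P̄·Hᵀ + R = [47339/61]
step 1: K = P̄·Hᵀ·S⁻¹ = [-136/47339; 23442/47339]
step 1: x' = x̄ + K·y = [-30566/47339, -57048/47339]
step 1: P' = (I − K·H)·P̄ = [129297/47339 129093/47339; 129093/47339 164256/47339]
step 2: x̄ = F·x = [26482/47339, 262842/47339]
step 2: P̄ = F·P·Fᵀ + Q = [130045/47339 104877/47339; 104877/47339 5107668/47339]
step 2: y = z − H·x̄ = [-378042/47339]
step 2: S = H·P̄·Hᵀ + R = [20253853/47339]
step 2: K = P̄·Hᵀ·S⁻¹ = [-50336/20253853; 10005582/20253853]
step 2: x' = x̄ + K·y = [11732222/20253853, 32553138/20253853]
step 2: P' = (I − K·H)·P̄ = [55585851/20253853 55510347/20253853; 55510347/20253853 70518720/20253853]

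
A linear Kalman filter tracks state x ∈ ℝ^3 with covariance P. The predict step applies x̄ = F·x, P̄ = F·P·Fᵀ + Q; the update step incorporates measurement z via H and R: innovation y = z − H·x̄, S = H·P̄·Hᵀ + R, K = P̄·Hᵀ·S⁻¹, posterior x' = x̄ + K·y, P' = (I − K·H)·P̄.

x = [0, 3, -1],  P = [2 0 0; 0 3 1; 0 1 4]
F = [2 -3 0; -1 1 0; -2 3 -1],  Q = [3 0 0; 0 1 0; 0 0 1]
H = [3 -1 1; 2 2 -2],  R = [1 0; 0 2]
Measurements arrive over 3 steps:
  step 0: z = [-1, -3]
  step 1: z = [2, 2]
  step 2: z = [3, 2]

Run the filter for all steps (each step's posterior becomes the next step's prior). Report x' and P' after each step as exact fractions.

step 0: x' = [-411/641, 181/641, 806/641], P' = [779/8333 -276/8333 -542/8333; -276/8333 12731/8333 12622/8333; -542/8333 12622/8333 15246/8333]
step 1: x' = [2535415/3446253, -110422/3446253, -1194109/3446253], P' = [321338/3446253 -86372/3446253 -191549/3446253; -86372/3446253 15571541/13785012 3641300/3446253; -191549/3446253 3641300/3446253 4442402/3446253]
step 2: x' = [6011090485/5985168461, -4126476928/5985168461, -4336488916/5985168461], P' = [1671844313/17955505383 -141554269/5985168461 -971539229/17955505383; -141554269/5985168461 6666676917/5985168461 6223767515/5985168461; -971539229/17955505383 6223767515/5985168461 22823620775/17955505383]

step 0: x̄ = F·x = [-9, 3, 10]
step 0: P̄ = F·P·Fᵀ + Q = [38 -13 -32; -13 6 12; -32 12 34]
step 0: y = z − H·x̄ = [19, 29]
step 0: S = H·P̄·Hᵀ + R = [245 272; 272 370]
step 0: K = P̄·Hᵀ·S⁻¹ = [2071/8333 1045/8333; -937/8333 -167/8333; 998/8333 -3166/8333]
step 0: x' = x̄ + K·y = [-411/641, 181/641, 806/641]
step 0: P' = (I − K·H)·P̄ = [779/8333 -276/8333 -542/8333; -276/8333 12731/8333 12622/8333; -542/8333 12622/8333 15246/8333]
step 1: x̄ = F·x = [-1365/641, 592/641, 559/641]
step 1: P̄ = F·P·Fᵀ + Q = [146006/8333 -41131/8333 -82057/8333; -41131/8333 22395/8333 27967/8333; -82057/8333 27967/8333 66686/8333]
step 1: y = z − H·x̄ = [5410/641, 3946/641]
step 1: S = H·P̄·Hᵀ + R = [1109978/8333 973446/8333; 973446/8333 1060686/8333]
step 1: K = P̄·Hᵀ·S⁻¹ = [286279/1148751 426515/3446253; -680935/4595004 660853/13785012; 75485/1148751 -992651/3446253]
step 1: x' = x̄ + K·y = [2535415/3446253, -110422/3446253, -1194109/3446253]
step 1: P' = (I − K·H)·P̄ = [321338/3446253 -86372/3446253 -191549/3446253; -86372/3446253 15571541/13785012 3641300/3446253; -191549/3446253 3641300/3446253 4442402/3446253]
step 2: x̄ = F·x = [5402096/3446253, -2645837/3446253, -4207987/3446253]
step 2: P̄ = F·P·Fᵀ + Q = [190786169/13785012 -51012767/13785012 -104203141/13785012; -51012767/13785012 31332881/13785012 35681371/13785012; -104203141/13785012 35681371/13785012 90529769/13785012]
step 2: y = z − H·x̄ = [-4305379/3446253, -7035986/3446253]
step 2: S = H·P̄·Hᵀ + R = [1462218197/13785012 628239347/6892506; 628239347/6892506 354559331/3446253]
step 2: K = P̄·Hᵀ·S⁻¹ = [4468656517/17955505383 2218720735/17955505383; -867572209/5985168461 301355133/5985168461; 1237700543/17955505383 -5123857459/17955505383]
step 2: x' = x̄ + K·y = [6011090485/5985168461, -4126476928/5985168461, -4336488916/5985168461]
step 2: P' = (I − K·H)·P̄ = [1671844313/17955505383 -141554269/5985168461 -971539229/17955505383; -141554269/5985168461 6666676917/5985168461 6223767515/5985168461; -971539229/17955505383 6223767515/5985168461 22823620775/17955505383]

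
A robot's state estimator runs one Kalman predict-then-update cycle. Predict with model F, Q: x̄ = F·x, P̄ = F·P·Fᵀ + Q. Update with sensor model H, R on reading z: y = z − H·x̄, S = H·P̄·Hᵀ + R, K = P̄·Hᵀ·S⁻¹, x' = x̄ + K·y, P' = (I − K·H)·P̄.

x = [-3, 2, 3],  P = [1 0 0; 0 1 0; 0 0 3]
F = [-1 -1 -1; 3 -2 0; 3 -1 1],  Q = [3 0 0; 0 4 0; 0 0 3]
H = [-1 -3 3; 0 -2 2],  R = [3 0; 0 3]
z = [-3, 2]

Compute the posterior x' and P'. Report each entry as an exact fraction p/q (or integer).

x' = [342/137, -1611/137, -1576/137]
P' = [480/137 -307/137 -205/137; -307/137 11287/822 5381/411; -205/137 5381/411 5276/411]

x̄ = F·x = [-2, -13, -8]
P̄ = F·P·Fᵀ + Q = [8 -1 -5; -1 17 11; -5 11 16]
y = z − H·x̄ = [-20, -8]
S = H·P̄·Hᵀ + R = [134 74; 74 47]
K = P̄·Hᵀ·S⁻¹ = [-58/137 68/137; 89/822 -175/411; 100/411 -70/411]
x' = x̄ + K·y = [342/137, -1611/137, -1576/137]
P' = (I − K·H)·P̄ = [480/137 -307/137 -205/137; -307/137 11287/822 5381/411; -205/137 5381/411 5276/411]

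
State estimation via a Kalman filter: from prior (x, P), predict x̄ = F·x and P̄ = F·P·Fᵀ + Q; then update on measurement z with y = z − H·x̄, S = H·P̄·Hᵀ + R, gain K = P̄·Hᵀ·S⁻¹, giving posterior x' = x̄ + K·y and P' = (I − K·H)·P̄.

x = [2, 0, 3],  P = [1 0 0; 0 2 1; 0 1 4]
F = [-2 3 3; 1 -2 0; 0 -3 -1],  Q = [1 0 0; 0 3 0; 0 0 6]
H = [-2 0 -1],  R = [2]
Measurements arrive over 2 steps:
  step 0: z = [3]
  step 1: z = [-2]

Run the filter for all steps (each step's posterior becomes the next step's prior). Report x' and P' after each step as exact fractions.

step 0: x' = [-15/11, 153/44, -7/44], P' = [63/11 -38/11 -112/11; -38/11 359/44 291/44; -112/11 291/44 871/44]
step 1: x' = [65511/14966, -91815/14966, -50401/7483], P' = [79782/7483 -81367/7483 -150070/7483; -81367/7483 129743/7483 160238/7483; -150070/7483 160238/7483 296096/7483]

step 0: x̄ = F·x = [5, 2, -3]
step 0: P̄ = F·P·Fᵀ + Q = [77 -20 -42; -20 12 14; -42 14 34]
step 0: y = z − H·x̄ = [10]
step 0: S = H·P̄·Hᵀ + R = [176]
step 0: K = P̄·Hᵀ·S⁻¹ = [-7/11; 13/88; 25/88]
step 0: x' = x̄ + K·y = [-15/11, 153/44, -7/44]
step 0: P' = (I − K·H)·P̄ = [63/11 -38/11 -112/11; -38/11 359/44 291/44; -112/11 291/44 871/44]
step 1: x̄ = F·x = [279/22, -183/22, -113/11]
step 1: P̄ = F·P·Fᵀ + Q = [6140/11 -1703/11 -2786/11; -1703/11 607/11 910/11; -2786/11 910/11 1528/11]
step 1: y = z − H·x̄ = [144/11]
step 1: S = H·P̄·Hᵀ + R = [14966/11]
step 1: K = P̄·Hᵀ·S⁻¹ = [-4747/7483; 1248/7483; 2022/7483]
step 1: x' = x̄ + K·y = [65511/14966, -91815/14966, -50401/7483]
step 1: P' = (I − K·H)·P̄ = [79782/7483 -81367/7483 -150070/7483; -81367/7483 129743/7483 160238/7483; -150070/7483 160238/7483 296096/7483]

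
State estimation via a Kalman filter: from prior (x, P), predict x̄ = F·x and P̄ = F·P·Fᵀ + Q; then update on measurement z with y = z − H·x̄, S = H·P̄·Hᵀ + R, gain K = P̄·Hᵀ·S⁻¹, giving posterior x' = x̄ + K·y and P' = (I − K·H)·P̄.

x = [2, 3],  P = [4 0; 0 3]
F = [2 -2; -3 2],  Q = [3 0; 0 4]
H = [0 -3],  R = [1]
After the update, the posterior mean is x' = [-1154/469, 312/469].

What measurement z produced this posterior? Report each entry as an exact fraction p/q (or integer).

z = [-2]

x̄ = F·x = [-2, 0]
P̄ = F·P·Fᵀ + Q = [31 -36; -36 52]
S = H·P̄·Hᵀ + R = [469]
K = P̄·Hᵀ·S⁻¹ = [108/469; -156/469]
x' − x̄ = [-216/469, 312/469] = K·y
y = (KᵀK)⁻¹·Kᵀ·(x' − x̄) = [-2]
z = y + H·x̄ = [-2] + [0] = [-2]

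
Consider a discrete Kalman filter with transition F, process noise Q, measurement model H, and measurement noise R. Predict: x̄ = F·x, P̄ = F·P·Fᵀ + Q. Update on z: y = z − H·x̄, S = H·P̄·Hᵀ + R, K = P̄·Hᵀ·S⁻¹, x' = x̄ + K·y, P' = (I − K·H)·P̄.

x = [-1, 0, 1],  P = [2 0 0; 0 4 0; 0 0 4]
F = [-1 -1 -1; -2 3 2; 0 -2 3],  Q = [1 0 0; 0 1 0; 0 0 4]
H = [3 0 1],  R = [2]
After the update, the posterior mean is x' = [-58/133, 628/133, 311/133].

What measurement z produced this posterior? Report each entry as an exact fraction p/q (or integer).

x̄ = F·x = [0, 4, 3]
P̄ = F·P·Fᵀ + Q = [11 -16 -4; -16 61 0; -4 0 56]
S = H·P̄·Hᵀ + R = [133]
K = P̄·Hᵀ·S⁻¹ = [29/133; -48/133; 44/133]
x' − x̄ = [-58/133, 96/133, -88/133] = K·y
y = (KᵀK)⁻¹·Kᵀ·(x' − x̄) = [-2]
z = y + H·x̄ = [-2] + [3] = [1]

z = [1]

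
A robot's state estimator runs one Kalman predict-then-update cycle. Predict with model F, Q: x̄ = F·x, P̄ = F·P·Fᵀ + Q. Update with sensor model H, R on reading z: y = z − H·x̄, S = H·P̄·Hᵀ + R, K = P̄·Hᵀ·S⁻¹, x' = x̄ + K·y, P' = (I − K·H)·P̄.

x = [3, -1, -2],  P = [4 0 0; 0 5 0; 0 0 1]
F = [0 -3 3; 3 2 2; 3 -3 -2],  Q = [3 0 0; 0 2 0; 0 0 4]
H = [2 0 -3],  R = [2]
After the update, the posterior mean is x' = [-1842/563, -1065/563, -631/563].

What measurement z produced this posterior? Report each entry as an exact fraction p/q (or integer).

z = [-3]

x̄ = F·x = [-3, 3, 16]
P̄ = F·P·Fᵀ + Q = [57 -24 39; -24 62 2; 39 2 89]
S = H·P̄·Hᵀ + R = [563]
K = P̄·Hᵀ·S⁻¹ = [-3/563; -54/563; -189/563]
x' − x̄ = [-153/563, -2754/563, -9639/563] = K·y
y = (KᵀK)⁻¹·Kᵀ·(x' − x̄) = [51]
z = y + H·x̄ = [51] + [-54] = [-3]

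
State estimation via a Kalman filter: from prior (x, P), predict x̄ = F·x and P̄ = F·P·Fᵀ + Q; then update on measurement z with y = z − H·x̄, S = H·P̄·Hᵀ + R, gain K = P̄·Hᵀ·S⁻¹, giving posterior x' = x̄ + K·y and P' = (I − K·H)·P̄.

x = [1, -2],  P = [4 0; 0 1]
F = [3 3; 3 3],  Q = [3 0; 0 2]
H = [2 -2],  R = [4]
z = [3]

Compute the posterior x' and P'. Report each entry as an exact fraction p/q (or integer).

x̄ = F·x = [-3, -3]
P̄ = F·P·Fᵀ + Q = [48 45; 45 47]
y = z − H·x̄ = [3]
S = H·P̄·Hᵀ + R = [24]
K = P̄·Hᵀ·S⁻¹ = [1/4; -1/6]
x' = x̄ + K·y = [-9/4, -7/2]
P' = (I − K·H)·P̄ = [93/2 46; 46 139/3]

x' = [-9/4, -7/2]
P' = [93/2 46; 46 139/3]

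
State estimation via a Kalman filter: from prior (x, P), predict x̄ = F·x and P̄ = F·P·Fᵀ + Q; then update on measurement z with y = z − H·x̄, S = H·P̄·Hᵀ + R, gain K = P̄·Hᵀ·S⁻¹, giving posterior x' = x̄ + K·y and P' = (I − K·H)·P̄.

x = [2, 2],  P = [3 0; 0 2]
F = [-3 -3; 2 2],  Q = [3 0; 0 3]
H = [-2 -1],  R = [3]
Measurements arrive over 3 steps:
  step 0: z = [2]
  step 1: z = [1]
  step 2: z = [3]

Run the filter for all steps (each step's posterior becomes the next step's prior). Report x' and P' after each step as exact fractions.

step 0: x̄ = F·x = [-12, 8]
step 0: P̄ = F·P·Fᵀ + Q = [48 -30; -30 23]
step 0: y = z − H·x̄ = [-14]
step 0: S = H·P̄·Hᵀ + R = [98]
step 0: K = P̄·Hᵀ·S⁻¹ = [-33/49; 37/98]
step 0: x' = x̄ + K·y = [-18/7, 19/7]
step 0: P' = (I − K·H)·P̄ = [174/49 -249/49; -249/49 885/98]
step 1: x̄ = F·x = [-3/7, 2/7]
step 1: P̄ = F·P·Fᵀ + Q = [2427/98 -711/49; -711/49 621/49]
step 1: y = z − H·x̄ = [3/7]
step 1: S = H·P̄·Hᵀ + R = [2778/49]
step 1: K = P̄·Hᵀ·S⁻¹ = [-286/463; 267/926]
step 1: x' = x̄ + K·y = [-321/463, 379/926]
step 1: P' = (I − K·H)·P̄ = [2901/926 -2043/463; -2043/463 7371/926]
step 2: x̄ = F·x = [789/926, -263/463]
step 2: P̄ = F·P·Fᵀ + Q = [10839/463 -6300/463; -6300/463 5589/463]
step 2: y = z − H·x̄ = [1915/463]
step 2: S = H·P̄·Hᵀ + R = [25134/463]
step 2: K = P̄·Hᵀ·S⁻¹ = [-2563/4189; 2337/8378]
step 2: x' = x̄ + K·y = [-14063/8378, 4907/8378]
step 2: P' = (I − K·H)·P̄ = [12939/4189 -18189/4189; -18189/4189 65745/8378]

step 0: x' = [-18/7, 19/7], P' = [174/49 -249/49; -249/49 885/98]
step 1: x' = [-321/463, 379/926], P' = [2901/926 -2043/463; -2043/463 7371/926]
step 2: x' = [-14063/8378, 4907/8378], P' = [12939/4189 -18189/4189; -18189/4189 65745/8378]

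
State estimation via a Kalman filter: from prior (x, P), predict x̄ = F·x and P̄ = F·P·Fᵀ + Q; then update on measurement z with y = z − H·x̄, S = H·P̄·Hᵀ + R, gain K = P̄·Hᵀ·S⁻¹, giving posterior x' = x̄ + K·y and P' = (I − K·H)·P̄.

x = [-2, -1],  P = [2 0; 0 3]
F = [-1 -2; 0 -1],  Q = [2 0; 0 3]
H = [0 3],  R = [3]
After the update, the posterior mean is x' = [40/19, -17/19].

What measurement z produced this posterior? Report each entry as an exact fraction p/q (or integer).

x̄ = F·x = [4, 1]
P̄ = F·P·Fᵀ + Q = [16 6; 6 6]
S = H·P̄·Hᵀ + R = [57]
K = P̄·Hᵀ·S⁻¹ = [6/19; 6/19]
x' − x̄ = [-36/19, -36/19] = K·y
y = (KᵀK)⁻¹·Kᵀ·(x' − x̄) = [-6]
z = y + H·x̄ = [-6] + [3] = [-3]

z = [-3]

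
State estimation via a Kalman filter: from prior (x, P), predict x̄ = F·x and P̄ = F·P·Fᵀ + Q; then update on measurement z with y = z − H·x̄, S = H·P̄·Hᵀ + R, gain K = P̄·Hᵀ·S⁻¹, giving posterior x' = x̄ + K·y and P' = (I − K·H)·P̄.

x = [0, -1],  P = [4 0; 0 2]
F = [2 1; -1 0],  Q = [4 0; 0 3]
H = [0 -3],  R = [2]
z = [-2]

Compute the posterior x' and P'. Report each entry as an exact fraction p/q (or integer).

x' = [-113/65, 42/65]
P' = [854/65 -16/65; -16/65 14/65]

x̄ = F·x = [-1, 0]
P̄ = F·P·Fᵀ + Q = [22 -8; -8 7]
y = z − H·x̄ = [-2]
S = H·P̄·Hᵀ + R = [65]
K = P̄·Hᵀ·S⁻¹ = [24/65; -21/65]
x' = x̄ + K·y = [-113/65, 42/65]
P' = (I − K·H)·P̄ = [854/65 -16/65; -16/65 14/65]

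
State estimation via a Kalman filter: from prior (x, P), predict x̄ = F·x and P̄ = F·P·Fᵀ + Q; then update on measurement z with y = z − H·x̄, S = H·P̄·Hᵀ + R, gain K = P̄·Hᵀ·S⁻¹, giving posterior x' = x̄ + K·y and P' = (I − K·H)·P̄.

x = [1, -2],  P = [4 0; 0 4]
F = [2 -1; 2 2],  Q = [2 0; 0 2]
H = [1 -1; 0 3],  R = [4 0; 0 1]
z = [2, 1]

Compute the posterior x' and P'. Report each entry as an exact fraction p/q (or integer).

x' = [5013/1856, 619/1856]
P' = [6349/1856 179/1856; 179/1856 205/1856]

x̄ = F·x = [4, -2]
P̄ = F·P·Fᵀ + Q = [22 8; 8 34]
y = z − H·x̄ = [-4, 7]
S = H·P̄·Hᵀ + R = [44 -78; -78 307]
K = P̄·Hᵀ·S⁻¹ = [3085/3712 537/1856; -13/3712 615/1856]
x' = x̄ + K·y = [5013/1856, 619/1856]
P' = (I − K·H)·P̄ = [6349/1856 179/1856; 179/1856 205/1856]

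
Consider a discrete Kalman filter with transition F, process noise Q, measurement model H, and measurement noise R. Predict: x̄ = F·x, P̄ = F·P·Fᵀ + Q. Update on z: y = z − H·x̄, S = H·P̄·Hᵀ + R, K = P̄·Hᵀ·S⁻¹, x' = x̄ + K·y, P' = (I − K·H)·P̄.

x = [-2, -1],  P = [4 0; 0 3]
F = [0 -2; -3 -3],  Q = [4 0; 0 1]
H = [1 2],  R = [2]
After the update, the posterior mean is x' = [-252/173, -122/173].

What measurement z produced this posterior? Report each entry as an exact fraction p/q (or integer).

x̄ = F·x = [2, 9]
P̄ = F·P·Fᵀ + Q = [16 18; 18 64]
S = H·P̄·Hᵀ + R = [346]
K = P̄·Hᵀ·S⁻¹ = [26/173; 73/173]
x' − x̄ = [-598/173, -1679/173] = K·y
y = (KᵀK)⁻¹·Kᵀ·(x' − x̄) = [-23]
z = y + H·x̄ = [-23] + [20] = [-3]

z = [-3]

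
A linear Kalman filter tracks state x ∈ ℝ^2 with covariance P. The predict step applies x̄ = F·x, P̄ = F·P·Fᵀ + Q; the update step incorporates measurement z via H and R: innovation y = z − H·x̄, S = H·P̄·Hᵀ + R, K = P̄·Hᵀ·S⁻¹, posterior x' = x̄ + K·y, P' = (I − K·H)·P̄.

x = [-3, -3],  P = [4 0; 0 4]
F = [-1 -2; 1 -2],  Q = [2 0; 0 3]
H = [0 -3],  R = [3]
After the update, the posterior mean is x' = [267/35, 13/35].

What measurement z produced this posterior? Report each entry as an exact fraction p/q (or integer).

x̄ = F·x = [9, 3]
P̄ = F·P·Fᵀ + Q = [22 12; 12 23]
S = H·P̄·Hᵀ + R = [210]
K = P̄·Hᵀ·S⁻¹ = [-6/35; -23/70]
x' − x̄ = [-48/35, -92/35] = K·y
y = (KᵀK)⁻¹·Kᵀ·(x' − x̄) = [8]
z = y + H·x̄ = [8] + [-9] = [-1]

z = [-1]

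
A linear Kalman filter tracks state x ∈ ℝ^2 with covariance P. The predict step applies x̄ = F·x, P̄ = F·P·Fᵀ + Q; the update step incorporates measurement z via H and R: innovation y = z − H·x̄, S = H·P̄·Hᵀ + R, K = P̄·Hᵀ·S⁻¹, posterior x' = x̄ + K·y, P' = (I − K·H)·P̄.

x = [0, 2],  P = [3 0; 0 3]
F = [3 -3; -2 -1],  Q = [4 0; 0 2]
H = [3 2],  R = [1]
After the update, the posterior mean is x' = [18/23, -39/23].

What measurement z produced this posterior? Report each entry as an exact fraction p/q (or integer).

z = [-1]

x̄ = F·x = [-6, -2]
P̄ = F·P·Fᵀ + Q = [58 -9; -9 17]
S = H·P̄·Hᵀ + R = [483]
K = P̄·Hᵀ·S⁻¹ = [52/161; 1/69]
x' − x̄ = [156/23, 7/23] = K·y
y = (KᵀK)⁻¹·Kᵀ·(x' − x̄) = [21]
z = y + H·x̄ = [21] + [-22] = [-1]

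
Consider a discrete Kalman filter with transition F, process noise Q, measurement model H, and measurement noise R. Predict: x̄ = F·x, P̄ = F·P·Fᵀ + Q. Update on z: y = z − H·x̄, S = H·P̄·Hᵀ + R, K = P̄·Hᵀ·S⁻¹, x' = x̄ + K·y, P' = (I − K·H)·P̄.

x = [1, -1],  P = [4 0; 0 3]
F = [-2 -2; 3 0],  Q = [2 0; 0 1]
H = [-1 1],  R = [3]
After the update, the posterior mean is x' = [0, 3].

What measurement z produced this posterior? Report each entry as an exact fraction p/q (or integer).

x̄ = F·x = [0, 3]
P̄ = F·P·Fᵀ + Q = [30 -24; -24 37]
S = H·P̄·Hᵀ + R = [118]
K = P̄·Hᵀ·S⁻¹ = [-27/59; 61/118]
x' − x̄ = [0, 0] = K·y
y = (KᵀK)⁻¹·Kᵀ·(x' − x̄) = [0]
z = y + H·x̄ = [0] + [3] = [3]

z = [3]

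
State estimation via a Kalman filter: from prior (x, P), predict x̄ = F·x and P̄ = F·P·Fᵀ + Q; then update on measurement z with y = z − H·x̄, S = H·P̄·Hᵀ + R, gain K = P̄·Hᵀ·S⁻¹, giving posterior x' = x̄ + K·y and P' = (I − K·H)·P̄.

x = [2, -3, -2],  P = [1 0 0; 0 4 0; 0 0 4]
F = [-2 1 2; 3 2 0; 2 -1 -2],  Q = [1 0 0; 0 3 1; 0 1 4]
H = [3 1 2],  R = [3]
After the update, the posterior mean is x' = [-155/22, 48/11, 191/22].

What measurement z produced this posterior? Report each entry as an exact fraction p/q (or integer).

x̄ = F·x = [-11, 0, 11]
P̄ = F·P·Fᵀ + Q = [25 2 -24; 2 28 -1; -24 -1 28]
S = H·P̄·Hᵀ + R = [88]
K = P̄·Hᵀ·S⁻¹ = [29/88; 4/11; -17/88]
x' − x̄ = [87/22, 48/11, -51/22] = K·y
y = (KᵀK)⁻¹·Kᵀ·(x' − x̄) = [12]
z = y + H·x̄ = [12] + [-11] = [1]

z = [1]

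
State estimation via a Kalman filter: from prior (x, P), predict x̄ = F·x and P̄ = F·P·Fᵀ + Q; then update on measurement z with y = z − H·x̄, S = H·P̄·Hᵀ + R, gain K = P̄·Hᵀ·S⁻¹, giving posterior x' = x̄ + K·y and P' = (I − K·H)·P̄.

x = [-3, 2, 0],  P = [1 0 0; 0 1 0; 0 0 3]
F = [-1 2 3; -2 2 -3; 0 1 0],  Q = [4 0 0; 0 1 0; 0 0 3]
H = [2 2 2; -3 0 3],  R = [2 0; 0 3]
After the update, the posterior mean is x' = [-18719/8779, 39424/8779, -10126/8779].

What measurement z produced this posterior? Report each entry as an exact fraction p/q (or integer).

z = [2, 3]

x̄ = F·x = [7, 10, 2]
P̄ = F·P·Fᵀ + Q = [36 -21 2; -21 36 2; 2 2 4]
S = H·P̄·Hᵀ + R = [170 -54; -54 327]
K = P̄·Hᵀ·S⁻¹ = [935/8779 -2584/8779; 2474/8779 2261/8779; 926/8779 314/8779]
x' − x̄ = [-80172/8779, -48366/8779, -27684/8779] = K·y
y = (KᵀK)⁻¹·Kᵀ·(x' − x̄) = [-36, 18]
z = y + H·x̄ = [-36, 18] + [38, -15] = [2, 3]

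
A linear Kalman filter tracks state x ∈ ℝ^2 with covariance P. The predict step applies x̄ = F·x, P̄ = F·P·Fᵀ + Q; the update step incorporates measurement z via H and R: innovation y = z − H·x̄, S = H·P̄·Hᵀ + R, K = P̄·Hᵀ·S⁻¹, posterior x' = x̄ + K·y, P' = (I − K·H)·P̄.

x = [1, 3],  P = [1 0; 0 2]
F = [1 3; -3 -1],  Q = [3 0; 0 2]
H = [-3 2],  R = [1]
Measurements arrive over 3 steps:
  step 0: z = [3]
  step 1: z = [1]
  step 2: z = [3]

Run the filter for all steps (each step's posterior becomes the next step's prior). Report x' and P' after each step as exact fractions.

step 0: x̄ = F·x = [10, -6]
step 0: P̄ = F·P·Fᵀ + Q = [22 -9; -9 13]
step 0: y = z − H·x̄ = [45]
step 0: S = H·P̄·Hᵀ + R = [359]
step 0: K = P̄·Hᵀ·S⁻¹ = [-84/359; 53/359]
step 0: x' = x̄ + K·y = [-190/359, 231/359]
step 0: P' = (I − K·H)·P̄ = [842/359 1221/359; 1221/359 1858/359]
step 1: x̄ = F·x = [503/359, 339/359]
step 1: P̄ = F·P·Fᵀ + Q = [25967/359 -20310/359; -20310/359 17480/359]
step 1: y = z − H·x̄ = [1190/359]
step 1: S = H·P̄·Hᵀ + R = [547702/359]
step 1: K = P̄·Hᵀ·S⁻¹ = [-118521/547702; 47945/273851]
step 1: x' = x̄ + K·y = [187262/273851, 417521/273851]
step 1: P' = (I − K·H)·P̄ = [487327/547702 335865/273851; 335865/273851 527770/273851]
step 2: x̄ = F·x = [1439825/273851, -979307/273851]
step 2: P̄ = F·P·Fᵀ + Q = [15660673/547702 -11345901/547702; -11345901/547702 10567267/547702]
step 2: y = z − H·x̄ = [7099642/273851]
step 2: S = H·P̄·Hᵀ + R = [319913639/547702]
step 2: K = P̄·Hᵀ·S⁻¹ = [-69673821/319913639; 55172237/319913639]
step 2: x' = x̄ + K·y = [-124299457/319913639, 286321631/319913639]
step 2: P' = (I − K·H)·P̄ = [284135453/319913639 391366269/319913639; 391366269/319913639 614635522/319913639]

step 0: x' = [-190/359, 231/359], P' = [842/359 1221/359; 1221/359 1858/359]
step 1: x' = [187262/273851, 417521/273851], P' = [487327/547702 335865/273851; 335865/273851 527770/273851]
step 2: x' = [-124299457/319913639, 286321631/319913639], P' = [284135453/319913639 391366269/319913639; 391366269/319913639 614635522/319913639]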